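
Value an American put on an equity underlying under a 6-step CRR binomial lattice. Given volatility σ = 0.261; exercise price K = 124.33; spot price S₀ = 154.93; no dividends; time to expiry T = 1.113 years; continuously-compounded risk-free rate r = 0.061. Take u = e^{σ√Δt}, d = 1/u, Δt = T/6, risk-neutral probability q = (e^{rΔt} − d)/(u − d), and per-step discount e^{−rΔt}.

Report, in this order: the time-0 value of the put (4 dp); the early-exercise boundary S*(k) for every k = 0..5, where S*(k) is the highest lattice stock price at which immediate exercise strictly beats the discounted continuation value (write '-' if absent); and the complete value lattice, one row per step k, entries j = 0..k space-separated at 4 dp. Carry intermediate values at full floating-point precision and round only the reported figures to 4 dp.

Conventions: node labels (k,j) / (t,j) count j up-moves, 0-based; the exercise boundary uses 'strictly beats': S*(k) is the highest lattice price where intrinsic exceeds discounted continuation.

Δt=0.18550, u=1.11897, d=0.89368, q=0.52244, disc=e^(-rΔt)=0.98875
k=6 terminal: V=max(K-S,0) → 45.4047 25.5075 0.5941 0.0000 0.0000 0.0000 0.0000
k=5: j=0 S=88.3153 intr=36.0147 cont=34.6157 V=36.0147[EX]; j=1 S=110.5798 intr=13.7502 cont=12.3513 V=13.7502[EX]; j=2 S=138.4572 intr=0.0000 cont=0.2805 V=0.2805[hold]; j=3 S=173.3626 intr=0.0000 cont=0.0000 V=0.0000[hold]; j=4 S=217.0677 intr=0.0000 cont=0.0000 V=0.0000[hold]; j=5 S=271.7909 intr=0.0000 cont=0.0000 V=0.0000[hold]  S*(5)=110.5798
k=4: j=0 S=98.8225 intr=25.5075 cont=24.1085 V=25.5075[EX]; j=1 S=123.7359 intr=0.5941 cont=6.6376 V=6.6376[hold]; j=2 S=154.9300 intr=0.0000 cont=0.1325 V=0.1325[hold]; j=3 S=193.9882 intr=0.0000 cont=0.0000 V=0.0000[hold]; j=4 S=242.8930 intr=0.0000 cont=0.0000 V=0.0000[hold]  S*(4)=98.8225
k=3: j=0 S=110.5798 intr=13.7502 cont=15.4731 V=15.4731[hold]; j=1 S=138.4572 intr=0.0000 cont=3.2026 V=3.2026[hold]; j=2 S=173.3626 intr=0.0000 cont=0.0625 V=0.0625[hold]; j=3 S=217.0677 intr=0.0000 cont=0.0000 V=0.0000[hold]  S*(3)=-
k=2: j=0 S=123.7359 intr=0.5941 cont=8.9606 V=8.9606[hold]; j=1 S=154.9300 intr=0.0000 cont=1.5446 V=1.5446[hold]; j=2 S=193.9882 intr=0.0000 cont=0.0295 V=0.0295[hold]  S*(2)=-
k=1: j=0 S=138.4572 intr=0.0000 cont=5.0290 V=5.0290[hold]; j=1 S=173.3626 intr=0.0000 cont=0.7446 V=0.7446[hold]  S*(1)=-
k=0: j=0 S=154.9300 intr=0.0000 cont=2.7592 V=2.7592[hold]  S*(0)=-

price = 2.7592
boundary = - - - - 98.8225 110.5798
tree:
2.7592
5.0290 0.7446
8.9606 1.5446 0.0295
15.4731 3.2026 0.0625 0.0000
25.5075 6.6376 0.1325 0.0000 0.0000
36.0147 13.7502 0.2805 0.0000 0.0000 0.0000
45.4047 25.5075 0.5941 0.0000 0.0000 0.0000 0.0000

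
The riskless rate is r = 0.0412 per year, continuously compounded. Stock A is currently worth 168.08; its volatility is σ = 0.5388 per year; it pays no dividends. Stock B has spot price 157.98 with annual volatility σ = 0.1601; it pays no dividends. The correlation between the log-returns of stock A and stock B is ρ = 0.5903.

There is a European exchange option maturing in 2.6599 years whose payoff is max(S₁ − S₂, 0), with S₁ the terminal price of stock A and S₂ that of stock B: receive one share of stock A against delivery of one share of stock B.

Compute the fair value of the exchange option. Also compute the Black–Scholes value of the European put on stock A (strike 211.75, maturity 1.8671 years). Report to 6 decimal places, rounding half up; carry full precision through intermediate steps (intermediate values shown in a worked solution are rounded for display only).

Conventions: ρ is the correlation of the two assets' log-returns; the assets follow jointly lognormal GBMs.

σ_eff = √(σ₁² + σ₂² − 2ρσ₁σ₂) = √(0.5388² + 0.1601² − 2·0.5903·0.5388·0.1601) = 0.462706
d₁ = (ln(S₁/S₂) + (q₂ − q₁ + σ_eff²/2)T) / (σ_eff√T) = (ln(168.08/157.98) + (0.0 − 0.0 + 0.107048)·2.6599) / 0.754636 = 0.459439
d₂ = d₁ − σ_eff√T = 0.459439 − 0.754636 = -0.295197
N(d₁) = 0.677041,  N(d₂) = 0.383922
V = S₁·e^{−q₁T}·N(d₁) − S₂·e^{−q₂T}·N(d₂) = 113.796988 − 60.651956 = 53.145032
[vanilla: stock A put K=211.75]
σ√T = 0.5388·√1.8671 = 0.736226
d₁ = (ln(S/K) + (r+σ²/2)T) / (σ√T) = (ln(168.08/211.75) + (0.0412+0.5388²/2)·1.8671) / 0.736226 = (-0.230966 + 0.347939) / 0.736226 = 0.158882
d₂ = d₁ − σ√T = 0.158882 − 0.736226 = -0.577345
e^{−rT} = 0.925960
N(−d₁) = 0.436881,  N(−d₂) = 0.718147
price = K·e^{−rT}·N(−d₂) − S·N(−d₁) = 140.808440 − 73.430966 = 67.377474

exchange price = 53.145032
price(stock A put K=211.75) = 67.377474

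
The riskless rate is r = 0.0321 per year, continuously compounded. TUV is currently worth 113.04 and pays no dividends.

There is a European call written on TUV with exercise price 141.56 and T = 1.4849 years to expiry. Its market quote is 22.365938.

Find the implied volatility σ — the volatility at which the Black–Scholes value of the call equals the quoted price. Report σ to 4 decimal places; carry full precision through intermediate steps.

At σ = 0.5445 the Black–Scholes value reproduces the quote:
σ√T = 0.5445·√1.4849 = 0.663508
d₁ = (ln(S/K) + (r+σ²/2)T) / (σ√T) = (ln(113.04/141.56) + (0.0321+0.5445²/2)·1.4849) / 0.663508 = (-0.224982 + 0.267787) / 0.663508 = 0.064513
d₂ = d₁ − σ√T = 0.064513 − 0.663508 = -0.598995
e^{−rT} = 0.953453
N(d₁) = 0.525719,  N(d₂) = 0.274588
V = S·N(d₁) − K·e^{−rT}·N(d₂) = 59.427304 − 37.061365 = 22.365938 (the quoted price), and the Black–Scholes price is strictly increasing in σ, so σ is unique

sigma = 0.5445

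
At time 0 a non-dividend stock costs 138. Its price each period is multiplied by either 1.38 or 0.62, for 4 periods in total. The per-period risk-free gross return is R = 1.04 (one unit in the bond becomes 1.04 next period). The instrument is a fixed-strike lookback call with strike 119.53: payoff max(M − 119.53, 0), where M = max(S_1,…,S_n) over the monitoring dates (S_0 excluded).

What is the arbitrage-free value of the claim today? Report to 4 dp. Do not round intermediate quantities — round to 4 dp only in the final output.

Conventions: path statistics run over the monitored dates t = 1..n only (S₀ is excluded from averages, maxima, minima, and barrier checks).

No-arbitrage gives p* = (R−d)/(u−d) = 0.5526: enumerate every path, weight its payoff by its p*-probability, and discount by R^4.
Enumerate all 2^4 = 16 price paths (U = up ×1.38, D = down ×0.62); each path with k up-moves has probability p*^k·(1−p*)^(4−k).
DDDD: M=85.5600, payoff=0.0000, prob=0.040055
UDDD: M=190.4400, payoff=70.9100, prob=0.049480
DUDD: M=118.0728, payoff=0.0000, prob=0.049480
UUDD: M=262.8072, payoff=143.2772, prob=0.061123
DDUD: M=85.5600, payoff=0.0000, prob=0.049480
UDUD: M=190.4400, payoff=70.9100, prob=0.061123
DUUD: M=162.9405, payoff=43.4105, prob=0.061123
UUUD: M=362.6739, payoff=243.1439, prob=0.075504
DDDU: M=85.5600, payoff=0.0000, prob=0.049480
UDDU: M=190.4400, payoff=70.9100, prob=0.061123
DUDU: M=118.0728, payoff=0.0000, prob=0.061123
UUDU: M=262.8072, payoff=143.2772, prob=0.075504
DDUU: M=101.0231, payoff=0.0000, prob=0.061123
UDUU: M=224.8578, payoff=105.3278, prob=0.075504
DUUU: M=224.8578, payoff=105.3278, prob=0.075504
UUUU: M=500.4900, payoff=380.9600, prob=0.093270
Price = Σ prob·payoff / R^4 = 104.202048 / 1.169859 = 89.0723

price = 89.0723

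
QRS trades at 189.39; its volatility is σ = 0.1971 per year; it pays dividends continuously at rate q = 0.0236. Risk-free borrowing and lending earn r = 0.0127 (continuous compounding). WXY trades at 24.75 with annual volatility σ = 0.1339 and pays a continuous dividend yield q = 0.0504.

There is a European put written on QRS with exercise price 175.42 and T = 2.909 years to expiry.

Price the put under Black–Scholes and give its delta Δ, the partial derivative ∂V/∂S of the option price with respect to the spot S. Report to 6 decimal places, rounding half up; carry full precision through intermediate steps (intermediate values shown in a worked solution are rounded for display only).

price = 19.405170
Δ = -0.356132

σ√T = 0.1971·√2.909 = 0.336170
d₁ = (ln(S/K) + (r−q+σ²/2)T) / (σ√T) = (ln(189.39/175.42) + (0.0127−0.0236+0.1971²/2)·2.909) / 0.336170 = (0.076625 + 0.024797) / 0.336170 = 0.301699
d₂ = d₁ − σ√T = 0.301699 − 0.336170 = -0.034470
e^{−rT} = 0.963730
e^{−qT} = 0.933651
N(−d₁) = 0.381441,  N(−d₂) = 0.513749
Put price V = K·e^{−rT}·N(−d₂) − S·e^{−qT}·N(−d₁) = 86.853095 − 67.447925 = 19.405170
Δ = −e^{−qT}·N(−d₁) = -0.356132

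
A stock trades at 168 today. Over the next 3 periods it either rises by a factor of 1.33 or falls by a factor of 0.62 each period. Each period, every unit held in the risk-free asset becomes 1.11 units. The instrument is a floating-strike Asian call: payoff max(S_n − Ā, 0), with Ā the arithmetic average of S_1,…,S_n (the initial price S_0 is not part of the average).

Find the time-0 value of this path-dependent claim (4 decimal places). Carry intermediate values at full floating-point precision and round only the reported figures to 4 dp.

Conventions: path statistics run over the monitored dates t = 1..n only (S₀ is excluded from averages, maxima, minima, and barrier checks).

price = 26.4302

Under the martingale measure an up-move has probability p* = 0.6901; value the claim as the probability-weighted average of per-path payoffs, discounted 3 periods at R = 1.11.
Enumerate all 2^3 = 8 price paths (U = up ×1.33, D = down ×0.62); each path with k up-moves has probability p*^k·(1−p*)^(3−k).
DDD: Ā=69.5928, payoff=0.0000, prob=0.029750
UDD: Ā=149.2877, payoff=0.0000, prob=0.066262
DUD: Ā=109.5277, payoff=0.0000, prob=0.066262
UUD: Ā=234.9546, payoff=0.0000, prob=0.147584
DDU: Ā=84.8765, payoff=1.0138, prob=0.066262
UDU: Ā=182.0738, payoff=2.1748, prob=0.147584
DUU: Ā=142.3138, payoff=41.9348, prob=0.147584
UUU: Ā=305.2861, payoff=89.9569, prob=0.328710
Price = Σ prob·payoff / R^3 = 36.146828 / 1.367631 = 26.4302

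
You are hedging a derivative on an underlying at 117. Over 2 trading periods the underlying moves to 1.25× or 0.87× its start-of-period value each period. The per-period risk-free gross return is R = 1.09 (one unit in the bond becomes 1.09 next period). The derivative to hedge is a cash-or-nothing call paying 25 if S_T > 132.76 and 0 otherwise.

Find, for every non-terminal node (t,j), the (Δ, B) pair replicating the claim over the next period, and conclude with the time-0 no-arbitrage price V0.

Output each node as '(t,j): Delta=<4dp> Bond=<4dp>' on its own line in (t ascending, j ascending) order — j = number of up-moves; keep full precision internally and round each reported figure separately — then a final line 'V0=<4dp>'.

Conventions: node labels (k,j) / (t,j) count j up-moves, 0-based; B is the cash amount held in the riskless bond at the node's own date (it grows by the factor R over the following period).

(0,0): Delta=0.2987 Bond=-27.8909
(1,0): Delta=0.0000 Bond=0.0000
(1,1): Delta=0.4498 Bond=-52.5109
V0=7.0529

No-arbitrage ⇒ martingale measure with p* = (R−d)/(u−d) = 0.5789.
Expiry values: V(2,0)=0.0000, V(2,1)=0.0000, V(2,2)=25.0000
(1,0): S=101.7900. Δ = (V_up−V_dn)/(S_up−S_dn) = (0.0000−0.0000)/(127.2375−88.5573) = 0.0000. V = [p*·0.0000 + (1−p*)·0.0000]/1.09 = 0.0000. B = V − Δ·S = 0.0000.
(1,1): S=146.2500. Δ = (V_up−V_dn)/(S_up−S_dn) = (25.0000−0.0000)/(182.8125−127.2375) = 0.4498. V = [p*·25.0000 + (1−p*)·0.0000]/1.09 = 13.2786. B = V − Δ·S = -52.5109.
(0,0): S=117.0000. Δ = (V_up−V_dn)/(S_up−S_dn) = (13.2786−0.0000)/(146.2500−101.7900) = 0.2987. V = [p*·13.2786 + (1−p*)·0.0000]/1.09 = 7.0529. B = V − Δ·S = -27.8909.
As a check, the time-0 holding Δ(0,0)·S0 + B(0,0) comes to 7.0529 — exactly V0.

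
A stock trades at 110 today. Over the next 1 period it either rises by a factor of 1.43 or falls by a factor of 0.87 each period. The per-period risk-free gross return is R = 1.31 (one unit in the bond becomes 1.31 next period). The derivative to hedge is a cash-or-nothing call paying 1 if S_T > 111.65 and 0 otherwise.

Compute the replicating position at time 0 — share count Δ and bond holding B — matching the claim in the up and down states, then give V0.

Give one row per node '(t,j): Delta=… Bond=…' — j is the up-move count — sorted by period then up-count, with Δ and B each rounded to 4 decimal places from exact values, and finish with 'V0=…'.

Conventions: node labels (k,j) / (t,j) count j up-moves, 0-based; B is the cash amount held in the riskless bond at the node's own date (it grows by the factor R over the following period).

The replicating-portfolio and risk-neutral prices coincide; use p* = (1.31−0.87)/(1.43−0.87) = 0.7857 for the latter.
Expiry values: V(1,0)=0.0000, V(1,1)=1.0000
Node (0,0) S=110.0000: V=(p*·1.0000+(1−p*)·0.0000)/1.31=0.5998; Δ=(1.0000−0.0000)/(157.3000−95.7000)=0.0162; B=V−Δ·S=-1.1859
Verification: the root portfolio costs Δ(0,0)·S0 + B(0,0) = 0.5998, matching V0.

(0,0): Delta=0.0162 Bond=-1.1859
V0=0.5998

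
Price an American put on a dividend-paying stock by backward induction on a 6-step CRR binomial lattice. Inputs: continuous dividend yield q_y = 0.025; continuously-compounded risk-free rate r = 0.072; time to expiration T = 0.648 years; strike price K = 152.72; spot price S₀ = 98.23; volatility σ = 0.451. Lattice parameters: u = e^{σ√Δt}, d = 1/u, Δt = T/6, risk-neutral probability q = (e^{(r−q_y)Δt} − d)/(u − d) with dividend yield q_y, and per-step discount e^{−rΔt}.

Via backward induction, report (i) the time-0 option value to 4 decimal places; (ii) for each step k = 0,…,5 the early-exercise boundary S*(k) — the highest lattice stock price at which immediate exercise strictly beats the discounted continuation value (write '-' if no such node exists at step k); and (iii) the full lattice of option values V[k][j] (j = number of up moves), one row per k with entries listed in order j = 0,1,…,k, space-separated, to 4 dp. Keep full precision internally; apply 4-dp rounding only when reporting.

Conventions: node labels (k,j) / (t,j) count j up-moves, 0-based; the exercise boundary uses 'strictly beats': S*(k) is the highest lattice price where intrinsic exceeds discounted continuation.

Δt=0.10800  u=1.15976  d=0.86225  q=0.48012  discount=0.99225
step 6 (expiry): payoffs max(K−S,0) = 112.3523 98.4237 79.6890 54.4900 20.5962 0.0000 0.0000
step 5: (k=5,j=0): S=46.8168, K−S=105.9032, hold=104.8464 ⇒ V=105.9032 exercise | (k=5,j=1): S=62.9708, K−S=89.7492, hold=88.7361 ⇒ V=89.7492 exercise | (k=5,j=2): S=84.6985, K−S=68.0215, hold=67.0669 ⇒ V=68.0215 exercise | (k=5,j=3): S=113.9233, K−S=38.7967, hold=37.9209 ⇒ V=38.7967 exercise | (k=5,j=4): S=153.2320, K−S=0.0000, hold=10.6247 ⇒ V=10.6247 continue | (k=5,j=5): S=206.1039, K−S=0.0000, hold=0.0000 ⇒ V=0.0000 continue  boundary S*=113.9233
step 4: (k=4,j=0): S=54.2963, K−S=98.4237, hold=97.3871 ⇒ V=98.4237 exercise | (k=4,j=1): S=73.0310, K−S=79.6890, hold=78.7030 ⇒ V=79.6890 exercise | (k=4,j=2): S=98.2300, K−S=54.4900, hold=53.5719 ⇒ V=54.4900 exercise | (k=4,j=3): S=132.1238, K−S=20.5962, hold=25.0750 ⇒ V=25.0750 continue | (k=4,j=4): S=177.7124, K−S=0.0000, hold=5.4808 ⇒ V=5.4808 continue  boundary S*=98.2300
step 3: (k=3,j=0): S=62.9708, K−S=89.7492, hold=88.7361 ⇒ V=89.7492 exercise | (k=3,j=1): S=84.6985, K−S=68.0215, hold=67.0669 ⇒ V=68.0215 exercise | (k=3,j=2): S=113.9233, K−S=38.7967, hold=40.0546 ⇒ V=40.0546 continue | (k=3,j=3): S=153.2320, K−S=0.0000, hold=15.5461 ⇒ V=15.5461 continue  boundary S*=84.6985
step 2: (k=2,j=0): S=73.0310, K−S=79.6890, hold=78.7030 ⇒ V=79.6890 exercise | (k=2,j=1): S=98.2300, K−S=54.4900, hold=54.1712 ⇒ V=54.4900 exercise | (k=2,j=2): S=132.1238, K−S=20.5962, hold=28.0685 ⇒ V=28.0685 continue  boundary S*=98.2300
step 1: (k=1,j=0): S=84.6985, K−S=68.0215, hold=67.0669 ⇒ V=68.0215 exercise | (k=1,j=1): S=113.9233, K−S=38.7967, hold=41.4807 ⇒ V=41.4807 continue  boundary S*=84.6985
step 0: (k=0,j=0): S=98.2300, K−S=54.4900, hold=54.8506 ⇒ V=54.8506 continue  boundary S*=-

price = 54.8506
boundary = - 84.6985 98.2300 84.6985 98.2300 113.9233
tree:
54.8506
68.0215 41.4807
79.6890 54.4900 28.0685
89.7492 68.0215 40.0546 15.5461
98.4237 79.6890 54.4900 25.0750 5.4808
105.9032 89.7492 68.0215 38.7967 10.6247 0.0000
112.3523 98.4237 79.6890 54.4900 20.5962 0.0000 0.0000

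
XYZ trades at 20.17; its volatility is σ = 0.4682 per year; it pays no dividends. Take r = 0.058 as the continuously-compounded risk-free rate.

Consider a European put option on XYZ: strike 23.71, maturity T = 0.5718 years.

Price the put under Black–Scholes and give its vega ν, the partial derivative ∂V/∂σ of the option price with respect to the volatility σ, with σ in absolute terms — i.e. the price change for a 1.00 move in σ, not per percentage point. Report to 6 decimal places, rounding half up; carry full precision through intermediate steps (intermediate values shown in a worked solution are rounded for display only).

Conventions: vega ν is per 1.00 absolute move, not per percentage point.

σ√T = 0.4682·√0.5718 = 0.354041
d₁ = (ln(S/K) + (r+σ²/2)T) / (σ√T) = (ln(20.17/23.71) + (0.058+0.4682²/2)·0.5718) / 0.354041 = (-0.161701 + 0.095837) / 0.354041 = -0.186034
d₂ = d₁ − σ√T = -0.186034 − 0.354041 = -0.540075
e^{−rT} = 0.967380
N(−d₁) = 0.573791,  N(−d₂) = 0.705427
Put price V = K·e^{−rT}·N(−d₂) − S·N(−d₁) = 16.180082 − 11.573364 = 4.606718
φ(d₁) = (1/√(2π))·e^{−d₁²/2} = 0.392098
ν = S·φ(d₁)·√T = 5.980299

price = 4.606718
ν = 5.980299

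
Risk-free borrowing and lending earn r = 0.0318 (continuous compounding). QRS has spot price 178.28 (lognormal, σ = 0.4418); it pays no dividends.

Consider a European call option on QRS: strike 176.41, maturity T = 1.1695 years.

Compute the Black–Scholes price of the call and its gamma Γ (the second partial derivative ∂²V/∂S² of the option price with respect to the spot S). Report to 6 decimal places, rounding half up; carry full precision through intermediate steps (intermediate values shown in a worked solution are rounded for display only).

σ√T = 0.4418·√1.1695 = 0.477778
d₁ = (ln(S/K) + (r+σ²/2)T) / (σ√T) = (ln(178.28/176.41) + (0.0318+0.4418²/2)·1.1695) / 0.477778 = (0.010545 + 0.151326) / 0.477778 = 0.338799
d₂ = d₁ − σ√T = 0.338799 − 0.477778 = -0.138979
e^{−rT} = 0.963493
N(d₁) = 0.632619,  N(d₂) = 0.444733
Call price V = S·N(d₁) − K·e^{−rT}·N(d₂) = 112.783358 − 75.591230 = 37.192128
φ(d₁) = (1/√(2π))·e^{−d₁²/2} = 0.376691
Γ = φ(d₁) / (S·σ·√T) = 0.004422

price = 37.192128
Γ = 0.004422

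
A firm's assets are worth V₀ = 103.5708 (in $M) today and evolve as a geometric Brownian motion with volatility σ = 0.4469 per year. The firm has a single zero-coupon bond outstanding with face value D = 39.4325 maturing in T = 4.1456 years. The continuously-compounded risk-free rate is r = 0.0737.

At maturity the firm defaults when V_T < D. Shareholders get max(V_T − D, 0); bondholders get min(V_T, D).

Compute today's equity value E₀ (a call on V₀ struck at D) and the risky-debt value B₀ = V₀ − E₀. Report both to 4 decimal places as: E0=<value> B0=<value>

Equity is a call on the firm's assets struck at D = 39.4325:
d₁ = [ln(V₀/D) + (r + σ²/2)T] / (σ√T)
   = [ln(103.5708/39.4325) + (0.0737 + 0.5·0.4469²)·4.1456] / (0.4469·√4.1456)
   = [0.965665 + 0.719510] / 0.909922 = 1.851999
d₂ = d₁ − σ√T = 1.851999 − 0.909922 = 0.942078
N(d₁) = 0.967987,  N(d₂) = 0.826924,  e^(−rT) = 0.736732
E₀ = V₀·N(d₁) − D·e^(−rT)·N(d₂)
   = 103.5708·0.967987 − 39.4325·0.736732·0.826924 = 76.232075
B₀ = V₀ − E₀ = 103.5708 − 76.232075 = 27.338725

E0=76.2321 B0=27.3387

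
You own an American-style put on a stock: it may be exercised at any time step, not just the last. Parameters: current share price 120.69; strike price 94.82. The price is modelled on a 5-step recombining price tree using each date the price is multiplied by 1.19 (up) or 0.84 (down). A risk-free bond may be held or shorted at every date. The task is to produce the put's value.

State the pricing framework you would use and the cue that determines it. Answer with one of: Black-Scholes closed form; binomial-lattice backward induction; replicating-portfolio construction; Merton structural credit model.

framework: binomial-lattice backward induction

Key observation: the exercise right at every one of the 5 steps is what matters: each node needs max(94.82 − S, continuation), which only the stepwise tree valuation starting from spot 120.69 delivers.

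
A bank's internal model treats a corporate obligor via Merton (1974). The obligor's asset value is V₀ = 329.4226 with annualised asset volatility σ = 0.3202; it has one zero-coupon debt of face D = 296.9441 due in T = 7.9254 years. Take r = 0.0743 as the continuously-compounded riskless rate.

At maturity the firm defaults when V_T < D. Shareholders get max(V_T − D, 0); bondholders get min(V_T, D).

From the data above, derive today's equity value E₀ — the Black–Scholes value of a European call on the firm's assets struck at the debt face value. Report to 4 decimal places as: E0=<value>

E0=189.7892

Apply the equity-as-call identities (strike 296.9441, horizon 7.9254 years):
d₁ = [ln(V₀/D) + (r + σ²/2)T] / (σ√T)
   = [ln(329.4226/296.9441) + (0.0743 + 0.5·0.3202²)·7.9254] / (0.3202·√7.9254)
   = [0.103798 + 0.995145] / 0.901430 = 1.219111
d₂ = d₁ − σ√T = 1.219111 − 0.901430 = 0.317681
N(d₁) = 0.888599,  N(d₂) = 0.624636,  e^(−rT) = 0.554961
E₀ = V₀·N(d₁) − D·e^(−rT)·N(d₂)
   = 329.4226·0.888599 − 296.9441·0.554961·0.624636 = 189.789198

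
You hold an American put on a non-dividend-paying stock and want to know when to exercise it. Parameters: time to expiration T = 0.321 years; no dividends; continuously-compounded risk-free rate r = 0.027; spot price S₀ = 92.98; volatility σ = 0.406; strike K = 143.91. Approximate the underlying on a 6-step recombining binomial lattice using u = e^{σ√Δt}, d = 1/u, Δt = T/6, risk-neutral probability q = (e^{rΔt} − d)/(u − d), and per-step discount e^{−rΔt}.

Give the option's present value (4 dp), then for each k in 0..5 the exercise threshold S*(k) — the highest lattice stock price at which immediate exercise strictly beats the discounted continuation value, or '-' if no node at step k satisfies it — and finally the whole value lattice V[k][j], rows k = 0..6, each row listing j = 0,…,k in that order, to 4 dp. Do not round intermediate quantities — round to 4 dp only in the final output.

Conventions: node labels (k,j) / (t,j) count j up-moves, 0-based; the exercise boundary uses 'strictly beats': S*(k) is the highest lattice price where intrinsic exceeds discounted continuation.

params: Δt=0.05350 u=1.09846 d=0.91037 q=0.48423 e^(-rΔt)=0.99856
t_6 payoffs: 90.9818 80.0462 66.8512 50.9300 31.7192 8.5393 0.0000
t_5: node(5,0) S=58.1394 payoff=85.7706 vs cont=85.5628 → 85.7706 [stop]  node(5,1) S=70.1517 payoff=73.7583 vs cont=73.5506 → 73.7583 [stop]  node(5,2) S=84.6459 payoff=59.2641 vs cont=59.0564 → 59.2641 [stop]  node(5,3) S=102.1347 payoff=41.7753 vs cont=41.5676 → 41.7753 [stop]  node(5,4) S=123.2369 payoff=20.6731 vs cont=20.4654 → 20.6731 [stop]  node(5,5) S=148.6991 payoff=0.0000 vs cont=4.3980 → 4.3980 [wait]  ⇒ S*(5)=123.2369
t_4: node(4,0) S=63.8638 payoff=80.0462 vs cont=79.8385 → 80.0462 [stop]  node(4,1) S=77.0588 payoff=66.8512 vs cont=66.6435 → 66.8512 [stop]  node(4,2) S=92.9800 payoff=50.9300 vs cont=50.7223 → 50.9300 [stop]  node(4,3) S=112.1908 payoff=31.7192 vs cont=31.5115 → 31.7192 [stop]  node(4,4) S=135.3707 payoff=8.5393 vs cont=12.7738 → 12.7738 [wait]  ⇒ S*(4)=112.1908
t_3: node(3,0) S=70.1517 payoff=73.7583 vs cont=73.5506 → 73.7583 [stop]  node(3,1) S=84.6459 payoff=59.2641 vs cont=59.0564 → 59.2641 [stop]  node(3,2) S=102.1347 payoff=41.7753 vs cont=41.5676 → 41.7753 [stop]  node(3,3) S=123.2369 payoff=20.6731 vs cont=22.5128 → 22.5128 [wait]  ⇒ S*(3)=102.1347
t_2: node(2,0) S=77.0588 payoff=66.8512 vs cont=66.6435 → 66.8512 [stop]  node(2,1) S=92.9800 payoff=50.9300 vs cont=50.7223 → 50.9300 [stop]  node(2,2) S=112.1908 payoff=31.7192 vs cont=32.4011 → 32.4011 [wait]  ⇒ S*(2)=92.9800
t_1: node(1,0) S=84.6459 payoff=59.2641 vs cont=59.0564 → 59.2641 [stop]  node(1,1) S=102.1347 payoff=41.7753 vs cont=41.8973 → 41.8973 [wait]  ⇒ S*(1)=84.6459
t_0: node(0,0) S=92.9800 payoff=50.9300 vs cont=50.7812 → 50.9300 [stop]  ⇒ S*(0)=92.9800

price = 50.9300
boundary = 92.9800 84.6459 92.9800 102.1347 112.1908 123.2369
tree:
50.9300
59.2641 41.8973
66.8512 50.9300 32.4011
73.7583 59.2641 41.7753 22.5128
80.0462 66.8512 50.9300 31.7192 12.7738
85.7706 73.7583 59.2641 41.7753 20.6731 4.3980
90.9818 80.0462 66.8512 50.9300 31.7192 8.5393 0.0000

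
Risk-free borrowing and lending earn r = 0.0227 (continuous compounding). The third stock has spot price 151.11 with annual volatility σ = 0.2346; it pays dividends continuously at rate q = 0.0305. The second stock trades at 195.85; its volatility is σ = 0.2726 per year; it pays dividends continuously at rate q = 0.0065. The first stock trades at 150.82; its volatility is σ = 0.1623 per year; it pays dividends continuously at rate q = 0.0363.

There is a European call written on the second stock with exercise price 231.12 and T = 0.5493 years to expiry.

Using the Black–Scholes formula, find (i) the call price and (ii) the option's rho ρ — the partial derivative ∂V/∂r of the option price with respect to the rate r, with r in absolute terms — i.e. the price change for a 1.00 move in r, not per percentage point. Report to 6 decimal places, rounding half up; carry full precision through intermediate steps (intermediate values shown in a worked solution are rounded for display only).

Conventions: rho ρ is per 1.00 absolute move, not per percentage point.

σ√T = 0.2726·√0.5493 = 0.202037
d₁ = (ln(S/K) + (r−q+σ²/2)T) / (σ√T) = (ln(195.85/231.12) + (0.0227−0.0065+0.2726²/2)·0.5493) / 0.202037 = (-0.165588 + 0.029308) / 0.202037 = -0.674530
d₂ = d₁ − σ√T = -0.674530 − 0.202037 = -0.876567
e^{−rT} = 0.987608
e^{−qT} = 0.996436
N(d₁) = 0.249987,  N(d₂) = 0.190361
Call price V = S·e^{−qT}·N(d₁) − K·e^{−rT}·N(d₂) = 48.785513 − 43.451055 = 5.334458
ρ = K·T·e^{−rT}·N(d₂) = 23.867664

price = 5.334458
ρ = 23.867664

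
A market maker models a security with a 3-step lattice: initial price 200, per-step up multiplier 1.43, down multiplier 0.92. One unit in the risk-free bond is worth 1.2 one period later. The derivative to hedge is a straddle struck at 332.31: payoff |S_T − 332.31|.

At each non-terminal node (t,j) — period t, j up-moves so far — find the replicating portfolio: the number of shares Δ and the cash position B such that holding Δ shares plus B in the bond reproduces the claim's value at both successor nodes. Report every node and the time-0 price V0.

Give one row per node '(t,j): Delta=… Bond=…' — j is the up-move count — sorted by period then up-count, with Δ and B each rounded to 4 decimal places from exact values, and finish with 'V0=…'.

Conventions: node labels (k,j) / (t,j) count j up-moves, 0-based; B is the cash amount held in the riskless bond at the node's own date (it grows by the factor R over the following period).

(0,0): Delta=0.1524 Bond=30.9348
(1,0): Delta=-0.5714 Bond=170.3137
(1,1): Delta=0.5350 Bond=-72.2858
(2,0): Delta=-1.0000 Bond=276.9250
(2,1): Delta=-0.3449 Bond=144.7829
(2,2): Delta=1.0000 Bond=-276.9250
V0=61.4229

Arbitrage-free pricing uses the up-move probability p* = (R−d)/(u−d) = 0.5490, discounting each step at R = 1.2.
Payoffs at expiry: V(3,0)=176.5724, V(3,1)=90.2396, V(3,2)=43.9516, V(3,3)=252.5314
(2,0): S=169.2800. Δ = (V_up−V_dn)/(S_up−S_dn) = (90.2396−176.5724)/(242.0704−155.7376) = -1.0000. V = [p*·90.2396 + (1−p*)·176.5724]/1.2 = 107.6450. B = V − Δ·S = 276.9250.
(2,1): S=263.1200. Δ = (V_up−V_dn)/(S_up−S_dn) = (43.9516−90.2396)/(376.2616−242.0704) = -0.3449. V = [p*·43.9516 + (1−p*)·90.2396]/1.2 = 54.0222. B = V − Δ·S = 144.7829.
(2,2): S=408.9800. Δ = (V_up−V_dn)/(S_up−S_dn) = (252.5314−43.9516)/(584.8414−376.2616) = 1.0000. V = [p*·252.5314 + (1−p*)·43.9516]/1.2 = 132.0550. B = V − Δ·S = -276.9250.
(1,0): S=184.0000. Δ = (V_up−V_dn)/(S_up−S_dn) = (54.0222−107.6450)/(263.1200−169.2800) = -0.5714. V = [p*·54.0222 + (1−p*)·107.6450]/1.2 = 65.1708. B = V − Δ·S = 170.3137.
(1,1): S=286.0000. Δ = (V_up−V_dn)/(S_up−S_dn) = (132.0550−54.0222)/(408.9800−263.1200) = 0.5350. V = [p*·132.0550 + (1−p*)·54.0222]/1.2 = 80.7198. B = V − Δ·S = -72.2858.
(0,0): S=200.0000. Δ = (V_up−V_dn)/(S_up−S_dn) = (80.7198−65.1708)/(286.0000−184.0000) = 0.1524. V = [p*·80.7198 + (1−p*)·65.1708]/1.2 = 61.4229. B = V − Δ·S = 30.9348.
Sanity check at the root: Δ(0,0)·S0 + B(0,0) reproduces V0 = 61.4229.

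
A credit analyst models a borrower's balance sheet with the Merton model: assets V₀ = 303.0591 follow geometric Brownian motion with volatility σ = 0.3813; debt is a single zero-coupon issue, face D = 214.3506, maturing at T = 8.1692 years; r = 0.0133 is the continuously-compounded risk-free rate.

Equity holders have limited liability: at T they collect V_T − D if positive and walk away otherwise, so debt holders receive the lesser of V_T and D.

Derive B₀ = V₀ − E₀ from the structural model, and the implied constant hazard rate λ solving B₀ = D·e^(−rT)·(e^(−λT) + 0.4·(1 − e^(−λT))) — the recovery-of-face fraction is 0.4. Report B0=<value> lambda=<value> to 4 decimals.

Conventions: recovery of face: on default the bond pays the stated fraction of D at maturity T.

B0=137.2837 lambda=0.0793

Work the structural quantities from V₀ = 303.0591 against face 214.3506:
d₁ = [ln(V₀/D) + (r + σ²/2)T] / (σ√T)
   = [ln(303.0591/214.3506) + (0.0133 + 0.5·0.3813²)·8.1692] / (0.3813·√8.1692)
   = [0.346315 + 0.702509] / 1.089825 = 0.962379
d₂ = d₁ − σ√T = 0.962379 − 1.089825 = -0.127446
N(d₁) = 0.832070,  N(d₂) = 0.449294,  e^(−rT) = 0.897044
E₀ = V₀·N(d₁) − D·e^(−rT)·N(d₂)
   = 303.0591·0.832070 − 214.3506·0.897044·0.449294 = 165.775404
B₀ = V₀ − E₀ = 303.0591 − 165.775404 = 137.283696
e^(−λT) = (B₀·e^(rT)/D − 0.4)/(1 − 0.4) = (137.2837·1.114773/214.3506 − 0.4)/0.6 = 0.52328487
λ = −ln(0.52328487)/8.1692 = 0.079277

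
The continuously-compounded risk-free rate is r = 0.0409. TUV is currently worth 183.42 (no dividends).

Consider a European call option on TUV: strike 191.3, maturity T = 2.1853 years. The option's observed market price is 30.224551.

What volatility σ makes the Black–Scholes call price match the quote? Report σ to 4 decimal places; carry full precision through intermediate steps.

sigma = 0.2452

At σ = 0.2452 the Black–Scholes value reproduces the quote:
σ√T = 0.2452·√2.1853 = 0.362473
d₁ = (ln(S/K) + (r+σ²/2)T) / (σ√T) = (ln(183.42/191.3) + (0.0409+0.2452²/2)·2.1853) / 0.362473 = (-0.042064 + 0.155072) / 0.362473 = 0.311769
d₂ = d₁ − σ√T = 0.311769 − 0.362473 = -0.050704
e^{−rT} = 0.914499
N(d₁) = 0.622392,  N(d₂) = 0.479781
V = S·N(d₁) − K·e^{−rT}·N(d₂) = 114.159134 − 83.934583 = 30.224551 (matching the quote); vega is positive throughout, so no other σ reproduces this price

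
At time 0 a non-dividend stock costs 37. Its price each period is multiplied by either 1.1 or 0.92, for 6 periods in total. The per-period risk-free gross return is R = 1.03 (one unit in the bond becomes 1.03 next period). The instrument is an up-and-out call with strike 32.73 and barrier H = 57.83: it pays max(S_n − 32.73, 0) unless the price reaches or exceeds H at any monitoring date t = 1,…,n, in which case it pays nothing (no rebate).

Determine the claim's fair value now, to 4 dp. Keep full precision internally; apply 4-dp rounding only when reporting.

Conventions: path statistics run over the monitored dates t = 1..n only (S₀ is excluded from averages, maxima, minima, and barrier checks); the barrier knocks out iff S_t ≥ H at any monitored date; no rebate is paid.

Set p* = 0.6111 (from d < R < u); the path-dependent value is the discounted p*-expectation over all price paths.
Enumerate all 2^6 = 64 price paths (U = up ×1.1, D = down ×0.92); each path with k up-moves has probability p*^k·(1−p*)^(6−k).
DDDDDD: M=34.0400, payoff=0.0000, prob=0.003459
UDDDDD: M=40.7000, payoff=0.0000, prob=0.005436
DUDDDD: M=37.4440, payoff=0.0000, prob=0.005436
UUDDDD: M=44.7700, payoff=0.0000, prob=0.008542
DDUDDD: M=34.4485, payoff=0.0000, prob=0.005436
UDUDDD: M=41.1884, payoff=0.0000, prob=0.008542
DUUDDD: M=41.1884, payoff=0.0000, prob=0.008542
UUUDDD: M=49.2470, payoff=5.6180, prob=0.013423
DDDUDD: M=34.0400, payoff=0.0000, prob=0.005436
UDDUDD: M=40.7000, payoff=0.0000, prob=0.008542
DUDUDD: M=37.8933, payoff=0.0000, prob=0.008542
UUDUDD: M=45.3072, payoff=5.6180, prob=0.013423
DDUUDD: M=37.8933, payoff=0.0000, prob=0.008542
UDUUDD: M=45.3072, payoff=5.6180, prob=0.013423
DUUUDD: M=45.3072, payoff=5.6180, prob=0.013423
UUUUDD: M=54.1717, payoff=13.1209, prob=0.021093
DDDDUD: M=34.0400, payoff=0.0000, prob=0.005436
UDDDUD: M=40.7000, payoff=0.0000, prob=0.008542
DUDDUD: M=37.4440, payoff=0.0000, prob=0.008542
UUDDUD: M=44.7700, payoff=5.6180, prob=0.013423
DDUDUD: M=34.8619, payoff=0.0000, prob=0.008542
UDUDUD: M=41.6827, payoff=5.6180, prob=0.013423
DUUDUD: M=41.6827, payoff=5.6180, prob=0.013423
UUUDUD: M=49.8380, payoff=13.1209, prob=0.021093
DDDUUD: M=34.8619, payoff=0.0000, prob=0.008542
UDDUUD: M=41.6827, payoff=5.6180, prob=0.013423
DUDUUD: M=41.6827, payoff=5.6180, prob=0.013423
UUDUUD: M=49.8380, payoff=13.1209, prob=0.021093
DDUUUD: M=41.6827, payoff=5.6180, prob=0.013423
UDUUUD: M=49.8380, payoff=13.1209, prob=0.021093
DUUUUD: M=49.8380, payoff=13.1209, prob=0.021093
UUUUUD: M=59.5889, payoff=0.0000, prob=0.033146
DDDDDU: M=34.0400, payoff=0.0000, prob=0.005436
UDDDDU: M=40.7000, payoff=0.0000, prob=0.008542
DUDDDU: M=37.4440, payoff=0.0000, prob=0.008542
UUDDDU: M=44.7700, payoff=5.6180, prob=0.013423
DDUDDU: M=34.4485, payoff=0.0000, prob=0.008542
UDUDDU: M=41.1884, payoff=5.6180, prob=0.013423
DUUDDU: M=41.1884, payoff=5.6180, prob=0.013423
UUUDDU: M=49.2470, payoff=13.1209, prob=0.021093
DDDUDU: M=34.0400, payoff=0.0000, prob=0.008542
UDDUDU: M=40.7000, payoff=5.6180, prob=0.013423
DUDUDU: M=38.3480, payoff=5.6180, prob=0.013423
UUDUDU: M=45.8509, payoff=13.1209, prob=0.021093
DDUUDU: M=38.3480, payoff=5.6180, prob=0.013423
UDUUDU: M=45.8509, payoff=13.1209, prob=0.021093
DUUUDU: M=45.8509, payoff=13.1209, prob=0.021093
UUUUDU: M=54.8218, payoff=22.0918, prob=0.033146
DDDDUU: M=34.0400, payoff=0.0000, prob=0.008542
UDDDUU: M=40.7000, payoff=5.6180, prob=0.013423
DUDDUU: M=38.3480, payoff=5.6180, prob=0.013423
UUDDUU: M=45.8509, payoff=13.1209, prob=0.021093
DDUDUU: M=38.3480, payoff=5.6180, prob=0.013423
UDUDUU: M=45.8509, payoff=13.1209, prob=0.021093
DUUDUU: M=45.8509, payoff=13.1209, prob=0.021093
UUUDUU: M=54.8218, payoff=22.0918, prob=0.033146
DDDUUU: M=38.3480, payoff=5.6180, prob=0.013423
UDDUUU: M=45.8509, payoff=13.1209, prob=0.021093
DUDUUU: M=45.8509, payoff=13.1209, prob=0.021093
UUDUUU: M=54.8218, payoff=22.0918, prob=0.033146
DDUUUU: M=45.8509, payoff=13.1209, prob=0.021093
UDUUUU: M=54.8218, payoff=22.0918, prob=0.033146
DUUUUU: M=54.8218, payoff=22.0918, prob=0.033146
UUUUUU: M=65.5478, payoff=0.0000, prob=0.052086
Price = Σ prob·payoff / R^6 = 9.320739 / 1.194052 = 7.8060

price = 7.8060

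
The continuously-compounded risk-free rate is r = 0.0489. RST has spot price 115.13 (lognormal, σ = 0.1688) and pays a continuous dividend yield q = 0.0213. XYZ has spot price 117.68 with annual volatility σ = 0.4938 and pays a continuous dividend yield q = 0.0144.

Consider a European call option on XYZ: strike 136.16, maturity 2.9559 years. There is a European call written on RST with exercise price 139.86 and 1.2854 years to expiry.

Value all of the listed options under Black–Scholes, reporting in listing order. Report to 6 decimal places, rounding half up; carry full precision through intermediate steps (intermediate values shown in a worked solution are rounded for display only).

price(XYZ call K=136.16) = 35.429472
price(RST call K=139.86) = 2.632284

[XYZ call K=136.16]
σ√T = 0.4938·√2.9559 = 0.848977
d₁ = (ln(S/K) + (r−q+σ²/2)T) / (σ√T) = (ln(117.68/136.16) + (0.0489−0.0144+0.4938²/2)·2.9559) / 0.848977 = (-0.145862 + 0.462360) / 0.848977 = 0.372799
d₂ = d₁ − σ√T = 0.372799 − 0.848977 = -0.476178
e^{−rT} = 0.865417
e^{−qT} = 0.958328
N(d₁) = 0.645351,  N(d₂) = 0.316974
price = S·e^{−qT}·N(d₁) − K·e^{−rT}·N(d₂) = 72.780152 − 37.350681 = 35.429472
[RST call K=139.86]
σ√T = 0.1688·√1.2854 = 0.191378
d₁ = (ln(S/K) + (r−q+σ²/2)T) / (σ√T) = (ln(115.13/139.86) + (0.0489−0.0213+0.1688²/2)·1.2854) / 0.191378 = (-0.194580 + 0.053790) / 0.191378 = -0.735666
d₂ = d₁ − σ√T = -0.735666 − 0.191378 = -0.927044
e^{−rT} = 0.939079
e^{−qT} = 0.972992
N(d₁) = 0.230967,  N(d₂) = 0.176952
price = S·e^{−qT}·N(d₁) − K·e^{−rT}·N(d₂) = 25.873051 − 23.240767 = 2.632284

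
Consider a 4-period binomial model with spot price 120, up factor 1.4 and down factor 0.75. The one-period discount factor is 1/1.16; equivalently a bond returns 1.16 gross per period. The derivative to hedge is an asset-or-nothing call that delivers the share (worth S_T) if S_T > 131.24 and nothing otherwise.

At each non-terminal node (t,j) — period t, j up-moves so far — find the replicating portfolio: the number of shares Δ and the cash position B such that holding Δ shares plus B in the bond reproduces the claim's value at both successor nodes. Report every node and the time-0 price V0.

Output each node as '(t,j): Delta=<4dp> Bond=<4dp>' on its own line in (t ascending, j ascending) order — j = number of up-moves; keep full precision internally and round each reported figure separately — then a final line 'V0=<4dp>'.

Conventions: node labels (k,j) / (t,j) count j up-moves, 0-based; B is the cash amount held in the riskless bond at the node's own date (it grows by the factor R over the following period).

(0,0): Delta=1.1366 Bond=-21.7502
(1,0): Delta=1.3624 Bond=-45.5546
(1,1): Delta=1.0658 Bond=-13.3331
(2,0): Delta=1.6397 Bond=-71.5587
(2,1): Delta=1.2755 Bond=-41.8880
(2,2): Delta=1.0000 Bond=0.0000
(3,0): Delta=0.0000 Bond=0.0000
(3,1): Delta=2.1538 Bond=-131.5981
(3,2): Delta=1.0000 Bond=0.0000
(3,3): Delta=1.0000 Bond=0.0000
V0=114.6388

Arbitrage-free pricing uses the up-move probability p* = (R−d)/(u−d) = 0.6308, discounting each step at R = 1.16.
Payoffs at expiry: V(4,0)=0.0000, V(4,1)=0.0000, V(4,2)=132.3000, V(4,3)=246.9600, V(4,4)=460.9920
Node (3,0) S=50.6250: V=(p*·0.0000+(1−p*)·0.0000)/1.16=0.0000; Δ=(0.0000−0.0000)/(70.8750−37.9688)=0.0000; B=V−Δ·S=0.0000
Node (3,1) S=94.5000: V=(p*·132.3000+(1−p*)·0.0000)/1.16=71.9403; Δ=(132.3000−0.0000)/(132.3000−70.8750)=2.1538; B=V−Δ·S=-131.5981
Node (3,2) S=176.4000: V=(p*·246.9600+(1−p*)·132.3000)/1.16=176.4000; Δ=(246.9600−132.3000)/(246.9600−132.3000)=1.0000; B=V−Δ·S=0.0000
Node (3,3) S=329.2800: V=(p*·460.9920+(1−p*)·246.9600)/1.16=329.2800; Δ=(460.9920−246.9600)/(460.9920−246.9600)=1.0000; B=V−Δ·S=0.0000
Node (2,0) S=67.5000: V=(p*·71.9403+(1−p*)·0.0000)/1.16=39.1187; Δ=(71.9403−0.0000)/(94.5000−50.6250)=1.6397; B=V−Δ·S=-71.5587
Node (2,1) S=126.0000: V=(p*·176.4000+(1−p*)·71.9403)/1.16=118.8192; Δ=(176.4000−71.9403)/(176.4000−94.5000)=1.2755; B=V−Δ·S=-41.8880
Node (2,2) S=235.2000: V=(p*·329.2800+(1−p*)·176.4000)/1.16=235.2000; Δ=(329.2800−176.4000)/(329.2800−176.4000)=1.0000; B=V−Δ·S=0.0000
Node (1,0) S=90.0000: V=(p*·118.8192+(1−p*)·39.1187)/1.16=77.0615; Δ=(118.8192−39.1187)/(126.0000−67.5000)=1.3624; B=V−Δ·S=-45.5546
Node (1,1) S=168.0000: V=(p*·235.2000+(1−p*)·118.8192)/1.16=165.7143; Δ=(235.2000−118.8192)/(235.2000−126.0000)=1.0658; B=V−Δ·S=-13.3331
Node (0,0) S=120.0000: V=(p*·165.7143+(1−p*)·77.0615)/1.16=114.6388; Δ=(165.7143−77.0615)/(168.0000−90.0000)=1.1366; B=V−Δ·S=-21.7502
As a check, the time-0 holding Δ(0,0)·S0 + B(0,0) comes to 114.6388 — exactly V0.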